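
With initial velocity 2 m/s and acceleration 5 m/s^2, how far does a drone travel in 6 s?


Given: v0 = 2 m/s, a = 5 m/s^2, t = 6 s
Using s = v0*t + (1/2)*a*t^2
s = 2*6 + (1/2)*5*6^2
s = 12 + (1/2)*180
s = 12 + 90
s = 102

102 m


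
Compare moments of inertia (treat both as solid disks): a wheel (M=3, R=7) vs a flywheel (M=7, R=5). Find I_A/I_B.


Given: M1=3 kg, R1=7 m, M2=7 kg, R2=5 m
For a disk: I = (1/2)*M*R^2, so I_A/I_B = (M1*R1^2)/(M2*R2^2)
M1*R1^2 = 3*49 = 147
M2*R2^2 = 7*25 = 175
I_A/I_B = 147/175 = 21/25

21/25


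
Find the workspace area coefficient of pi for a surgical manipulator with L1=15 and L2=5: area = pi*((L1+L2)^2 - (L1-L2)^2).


Given: L1 = 15, L2 = 5
(L1+L2)^2 = (20)^2 = 400
(L1-L2)^2 = (10)^2 = 100
Difference = 400 - 100 = 300
This equals 4*L1*L2 = 4*15*5 = 300
Workspace area = 300*pi

300


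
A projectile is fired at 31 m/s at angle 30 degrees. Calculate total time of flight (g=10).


Given: v0 = 31 m/s, theta = 30 deg, g = 10 m/s^2
sin(30) = 1/2
Using T = 2*v0*sin(theta) / g
T = 2*31*1/2 / 10
T = 31 / 10
T = 31/10 s

31/10 s


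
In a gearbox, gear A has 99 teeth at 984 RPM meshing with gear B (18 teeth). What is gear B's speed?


Given: N1 = 99 teeth, w1 = 984 RPM, N2 = 18 teeth
Using N1*w1 = N2*w2
w2 = N1*w1 / N2
w2 = 99*984 / 18
w2 = 97416 / 18
w2 = 5412 RPM

5412 RPM


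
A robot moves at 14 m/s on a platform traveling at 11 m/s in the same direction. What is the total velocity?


Given: object velocity = 14 m/s, platform velocity = 11 m/s (same direction)
Using classical velocity addition: v_total = v_object + v_platform
v_total = 14 + 11
v_total = 25 m/s

25 m/s


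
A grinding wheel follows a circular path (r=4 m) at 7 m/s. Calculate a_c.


Given: v = 7 m/s, r = 4 m
Using a_c = v^2 / r
a_c = 7^2 / 4
a_c = 49 / 4
a_c = 49/4 m/s^2

49/4 m/s^2


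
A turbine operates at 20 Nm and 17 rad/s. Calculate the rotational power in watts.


Given: tau = 20 Nm, omega = 17 rad/s
Using P = tau * omega
P = 20 * 17
P = 340 W

340 W


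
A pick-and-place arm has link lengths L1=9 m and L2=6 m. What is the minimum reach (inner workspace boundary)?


Given: L1 = 9 m, L2 = 6 m
For a 2-link planar arm, min reach = |L1 - L2| (second link folded back)
Min reach = |9 - 6|
Min reach = 3 m

3 m


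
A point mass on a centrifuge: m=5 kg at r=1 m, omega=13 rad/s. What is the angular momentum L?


Given: m = 5 kg, r = 1 m, omega = 13 rad/s
For a point mass: I = m*r^2
I = 5*1^2 = 5*1 = 5
L = I*omega = 5*13
L = 65 kg*m^2/s

65 kg*m^2/s


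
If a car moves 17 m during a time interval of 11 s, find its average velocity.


Given: distance d = 17 m, time t = 11 s
Using v = d / t
v = 17 / 11
v = 17/11 m/s

17/11 m/s


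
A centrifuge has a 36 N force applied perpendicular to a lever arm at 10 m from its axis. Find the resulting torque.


Given: F = 36 N, r = 10 m, angle = 90 deg (perpendicular)
Using tau = F * r * sin(90)
sin(90) = 1
tau = 36 * 10 * 1
tau = 360 Nm

360 Nm


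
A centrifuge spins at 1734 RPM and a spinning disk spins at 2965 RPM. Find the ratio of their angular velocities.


Given: RPM_A = 1734, RPM_B = 2965
omega = 2*pi*RPM/60, so omega_A/omega_B = RPM_A / RPM_B
omega_A/omega_B = 1734 / 2965
omega_A/omega_B = 1734/2965

1734/2965


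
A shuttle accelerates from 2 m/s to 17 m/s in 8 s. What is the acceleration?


Given: initial velocity v0 = 2 m/s, final velocity v = 17 m/s, time t = 8 s
Using a = (v - v0) / t
a = (17 - 2) / 8
a = 15 / 8
a = 15/8 m/s^2

15/8 m/s^2


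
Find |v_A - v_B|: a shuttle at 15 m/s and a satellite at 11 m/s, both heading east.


Given: v_A = 15 m/s east, v_B = 11 m/s east
Both move in the same direction; relative speed = |v_A - v_B|
|15 - 11| = |4|
= 4 m/s

4 m/s


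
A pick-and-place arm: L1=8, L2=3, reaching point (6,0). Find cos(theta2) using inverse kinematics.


Given: L1 = 8, L2 = 3, target (x, y) = (6, 0)
Using cos(theta2) = (x^2 + y^2 - L1^2 - L2^2) / (2*L1*L2)
x^2 + y^2 = 6^2 + 0 = 36
L1^2 + L2^2 = 64 + 9 = 73
Numerator = 36 - 73 = -37
Denominator = 2*8*3 = 48
cos(theta2) = -37/48 = -37/48

-37/48


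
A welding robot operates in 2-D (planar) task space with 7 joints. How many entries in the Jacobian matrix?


Given: task space dimension = 2, joints = 7
Jacobian is a 2 x 7 matrix
Total entries = rows * columns
Total = 2 * 7
Total = 14

14


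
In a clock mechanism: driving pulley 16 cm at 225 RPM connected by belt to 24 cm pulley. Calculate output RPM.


Given: D1 = 16 cm, w1 = 225 RPM, D2 = 24 cm
Using D1*w1 = D2*w2
w2 = D1*w1 / D2
w2 = 16*225 / 24
w2 = 3600 / 24
w2 = 150 RPM

150 RPM


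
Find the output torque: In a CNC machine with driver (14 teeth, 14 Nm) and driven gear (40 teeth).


Given: N1 = 14, N2 = 40, T1 = 14 Nm
Using T2/T1 = N2/N1
T2 = T1 * N2 / N1
T2 = 14 * 40 / 14
T2 = 560 / 14
T2 = 40 Nm

40 Nm


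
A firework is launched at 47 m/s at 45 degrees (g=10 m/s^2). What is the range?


Given: v0 = 47 m/s, theta = 45 deg, g = 10 m/s^2
sin(2*45) = sin(90) = 1
Using R = v0^2 * sin(2*theta) / g
R = 47^2 * 1 / 10
R = 2209 / 10
R = 2209/10 m

2209/10 m


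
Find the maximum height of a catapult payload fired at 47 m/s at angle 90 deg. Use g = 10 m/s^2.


Given: v0 = 47 m/s, theta = 90 deg, g = 10 m/s^2
sin^2(90) = 1
Using H = v0^2 * sin^2(theta) / (2*g)
H = 47^2 * 1 / (2*10)
H = 2209 * 1 / 20
H = 2209 / 20
H = 2209/20 m

2209/20 m


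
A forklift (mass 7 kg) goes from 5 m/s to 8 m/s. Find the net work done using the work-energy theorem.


Given: m = 7 kg, v0 = 5 m/s, v = 8 m/s
Using W = (1/2)*m*(v^2 - v0^2)
v^2 = 8^2 = 64
v0^2 = 5^2 = 25
v^2 - v0^2 = 64 - 25 = 39
W = (1/2)*7*39 = 273/2 J

273/2 J


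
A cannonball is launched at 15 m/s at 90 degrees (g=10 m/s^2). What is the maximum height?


Given: v0 = 15 m/s, theta = 90 deg, g = 10 m/s^2
sin^2(90) = 1
Using H = v0^2 * sin^2(theta) / (2*g)
H = 15^2 * 1 / (2*10)
H = 225 * 1 / 20
H = 225 / 20
H = 45/4 m

45/4 m


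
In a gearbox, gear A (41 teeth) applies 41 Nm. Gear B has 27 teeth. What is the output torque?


Given: N1 = 41, N2 = 27, T1 = 41 Nm
Using T2/T1 = N2/N1
T2 = T1 * N2 / N1
T2 = 41 * 27 / 41
T2 = 1107 / 41
T2 = 27 Nm

27 Nm


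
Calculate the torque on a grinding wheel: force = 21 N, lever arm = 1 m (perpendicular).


Given: F = 21 N, r = 1 m, angle = 90 deg (perpendicular)
Using tau = F * r * sin(90)
sin(90) = 1
tau = 21 * 1 * 1
tau = 21 Nm

21 Nm


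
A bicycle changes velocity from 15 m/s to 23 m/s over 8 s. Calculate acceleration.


Given: initial velocity v0 = 15 m/s, final velocity v = 23 m/s, time t = 8 s
Using a = (v - v0) / t
a = (23 - 15) / 8
a = 8 / 8
a = 1 m/s^2

1 m/s^2


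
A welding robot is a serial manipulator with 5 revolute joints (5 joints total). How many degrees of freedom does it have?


Given: serial robot with 5 revolute joints
DOF contribution per joint type: revolute=1, prismatic=1, spherical=3, fixed=0
DOF = 5*1
DOF = 5

5


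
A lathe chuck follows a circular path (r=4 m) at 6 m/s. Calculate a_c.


Given: v = 6 m/s, r = 4 m
Using a_c = v^2 / r
a_c = 6^2 / 4
a_c = 36 / 4
a_c = 9 m/s^2

9 m/s^2


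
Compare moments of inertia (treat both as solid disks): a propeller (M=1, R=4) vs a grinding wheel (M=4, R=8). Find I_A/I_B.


Given: M1=1 kg, R1=4 m, M2=4 kg, R2=8 m
For a disk: I = (1/2)*M*R^2, so I_A/I_B = (M1*R1^2)/(M2*R2^2)
M1*R1^2 = 1*16 = 16
M2*R2^2 = 4*64 = 256
I_A/I_B = 16/256 = 1/16

1/16


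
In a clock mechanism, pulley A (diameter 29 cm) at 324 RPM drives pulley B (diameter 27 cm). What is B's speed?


Given: D1 = 29 cm, w1 = 324 RPM, D2 = 27 cm
Using D1*w1 = D2*w2
w2 = D1*w1 / D2
w2 = 29*324 / 27
w2 = 9396 / 27
w2 = 348 RPM

348 RPM


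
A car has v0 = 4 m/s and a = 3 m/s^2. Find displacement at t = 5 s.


Given: v0 = 4 m/s, a = 3 m/s^2, t = 5 s
Using s = v0*t + (1/2)*a*t^2
s = 4*5 + (1/2)*3*5^2
s = 20 + (1/2)*75
s = 20 + 75/2
s = 115/2

115/2 m


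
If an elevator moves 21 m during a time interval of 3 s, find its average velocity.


Given: distance d = 21 m, time t = 3 s
Using v = d / t
v = 21 / 3
v = 7 m/s

7 m/s


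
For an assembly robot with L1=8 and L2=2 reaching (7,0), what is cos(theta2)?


Given: L1 = 8, L2 = 2, target (x, y) = (7, 0)
Using cos(theta2) = (x^2 + y^2 - L1^2 - L2^2) / (2*L1*L2)
x^2 + y^2 = 7^2 + 0 = 49
L1^2 + L2^2 = 64 + 4 = 68
Numerator = 49 - 68 = -19
Denominator = 2*8*2 = 32
cos(theta2) = -19/32 = -19/32

-19/32


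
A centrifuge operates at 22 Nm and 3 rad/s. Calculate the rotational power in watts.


Given: tau = 22 Nm, omega = 3 rad/s
Using P = tau * omega
P = 22 * 3
P = 66 W

66 W


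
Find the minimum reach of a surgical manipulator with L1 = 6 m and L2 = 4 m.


Given: L1 = 6 m, L2 = 4 m
For a 2-link planar arm, min reach = |L1 - L2| (second link folded back)
Min reach = |6 - 4|
Min reach = 2 m

2 m


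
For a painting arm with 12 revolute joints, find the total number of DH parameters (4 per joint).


Given: 12 joints, 4 DH parameters per joint (d, theta, a, alpha)
Total DH parameters = number_of_joints * 4
Total = 12 * 4
Total = 48

48


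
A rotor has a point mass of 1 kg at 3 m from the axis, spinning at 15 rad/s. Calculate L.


Given: m = 1 kg, r = 3 m, omega = 15 rad/s
For a point mass: I = m*r^2
I = 1*3^2 = 1*9 = 9
L = I*omega = 9*15
L = 135 kg*m^2/s

135 kg*m^2/s


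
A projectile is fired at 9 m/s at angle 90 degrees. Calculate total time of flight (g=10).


Given: v0 = 9 m/s, theta = 90 deg, g = 10 m/s^2
sin(90) = 1
Using T = 2*v0*sin(theta) / g
T = 2*9*1 / 10
T = 18 / 10
T = 9/5 s

9/5 s


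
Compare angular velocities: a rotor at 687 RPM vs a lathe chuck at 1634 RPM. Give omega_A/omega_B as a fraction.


Given: RPM_A = 687, RPM_B = 1634
omega = 2*pi*RPM/60, so omega_A/omega_B = RPM_A / RPM_B
omega_A/omega_B = 687 / 1634
omega_A/omega_B = 687/1634

687/1634


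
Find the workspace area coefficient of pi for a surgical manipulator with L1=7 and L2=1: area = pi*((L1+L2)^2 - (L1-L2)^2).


Given: L1 = 7, L2 = 1
(L1+L2)^2 = (8)^2 = 64
(L1-L2)^2 = (6)^2 = 36
Difference = 64 - 36 = 28
This equals 4*L1*L2 = 4*7*1 = 28
Workspace area = 28*pi

28


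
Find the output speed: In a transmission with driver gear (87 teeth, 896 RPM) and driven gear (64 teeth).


Given: N1 = 87 teeth, w1 = 896 RPM, N2 = 64 teeth
Using N1*w1 = N2*w2
w2 = N1*w1 / N2
w2 = 87*896 / 64
w2 = 77952 / 64
w2 = 1218 RPM

1218 RPM


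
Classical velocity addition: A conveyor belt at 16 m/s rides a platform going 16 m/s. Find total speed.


Given: object velocity = 16 m/s, platform velocity = 16 m/s (same direction)
Using classical velocity addition: v_total = v_object + v_platform
v_total = 16 + 16
v_total = 32 m/s

32 m/s


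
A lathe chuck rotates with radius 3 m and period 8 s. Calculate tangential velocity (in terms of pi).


Given: radius r = 3 m, period T = 8 s
Using v = 2*pi*r / T
v = 2*pi*3 / 8
v = 6*pi / 8
v = 3/4*pi m/s

3/4*pi m/s


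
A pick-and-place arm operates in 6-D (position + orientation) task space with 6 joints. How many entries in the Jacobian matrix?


Given: task space dimension = 6, joints = 6
Jacobian is a 6 x 6 matrix
Total entries = rows * columns
Total = 6 * 6
Total = 36

36


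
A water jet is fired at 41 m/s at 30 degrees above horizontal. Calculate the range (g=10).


Given: v0 = 41 m/s, theta = 30 deg, g = 10 m/s^2
sin(2*30) = sin(60) = sqrt(3)/2
Using R = v0^2 * sin(2*theta) / g
R = 41^2 * (sqrt(3)/2) / 10
R = 1681 * sqrt(3) / 20
R = 1681/20*sqrt(3) m

1681/20*sqrt(3) m


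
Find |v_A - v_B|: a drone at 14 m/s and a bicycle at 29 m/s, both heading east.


Given: v_A = 14 m/s east, v_B = 29 m/s east
Both move in the same direction; relative speed = |v_A - v_B|
|14 - 29| = |-15|
= 15 m/s

15 m/s


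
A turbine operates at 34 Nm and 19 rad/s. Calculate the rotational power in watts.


Given: tau = 34 Nm, omega = 19 rad/s
Using P = tau * omega
P = 34 * 19
P = 646 W

646 W


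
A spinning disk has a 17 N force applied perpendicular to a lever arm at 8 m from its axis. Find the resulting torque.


Given: F = 17 N, r = 8 m, angle = 90 deg (perpendicular)
Using tau = F * r * sin(90)
sin(90) = 1
tau = 17 * 8 * 1
tau = 136 Nm

136 Nm


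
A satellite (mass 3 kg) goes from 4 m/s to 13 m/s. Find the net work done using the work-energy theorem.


Given: m = 3 kg, v0 = 4 m/s, v = 13 m/s
Using W = (1/2)*m*(v^2 - v0^2)
v^2 = 13^2 = 169
v0^2 = 4^2 = 16
v^2 - v0^2 = 169 - 16 = 153
W = (1/2)*3*153 = 459/2 J

459/2 J


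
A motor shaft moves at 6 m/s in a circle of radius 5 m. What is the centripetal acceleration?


Given: v = 6 m/s, r = 5 m
Using a_c = v^2 / r
a_c = 6^2 / 5
a_c = 36 / 5
a_c = 36/5 m/s^2

36/5 m/s^2


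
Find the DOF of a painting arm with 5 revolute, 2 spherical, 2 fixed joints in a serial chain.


Given: serial robot with 5 revolute, 2 spherical, 2 fixed joints
DOF contribution per joint type: revolute=1, prismatic=1, spherical=3, fixed=0
DOF = 5*1 + 2*3 + 2*0
DOF = 11

11


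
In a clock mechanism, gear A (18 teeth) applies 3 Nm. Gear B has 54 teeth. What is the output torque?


Given: N1 = 18, N2 = 54, T1 = 3 Nm
Using T2/T1 = N2/N1
T2 = T1 * N2 / N1
T2 = 3 * 54 / 18
T2 = 162 / 18
T2 = 9 Nm

9 Nm


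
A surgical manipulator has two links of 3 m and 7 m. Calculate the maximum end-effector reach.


Given: L1 = 3 m, L2 = 7 m
For a 2-link planar arm, max reach = L1 + L2 (fully extended)
Max reach = 3 + 7
Max reach = 10 m

10 m


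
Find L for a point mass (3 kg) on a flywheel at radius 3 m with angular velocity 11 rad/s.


Given: m = 3 kg, r = 3 m, omega = 11 rad/s
For a point mass: I = m*r^2
I = 3*3^2 = 3*9 = 27
L = I*omega = 27*11
L = 297 kg*m^2/s

297 kg*m^2/s


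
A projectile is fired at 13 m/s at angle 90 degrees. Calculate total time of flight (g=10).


Given: v0 = 13 m/s, theta = 90 deg, g = 10 m/s^2
sin(90) = 1
Using T = 2*v0*sin(theta) / g
T = 2*13*1 / 10
T = 26 / 10
T = 13/5 s

13/5 s


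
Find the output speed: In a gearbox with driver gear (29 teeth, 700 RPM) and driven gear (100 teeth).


Given: N1 = 29 teeth, w1 = 700 RPM, N2 = 100 teeth
Using N1*w1 = N2*w2
w2 = N1*w1 / N2
w2 = 29*700 / 100
w2 = 20300 / 100
w2 = 203 RPM

203 RPM


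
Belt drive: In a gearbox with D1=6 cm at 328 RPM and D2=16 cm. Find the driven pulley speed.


Given: D1 = 6 cm, w1 = 328 RPM, D2 = 16 cm
Using D1*w1 = D2*w2
w2 = D1*w1 / D2
w2 = 6*328 / 16
w2 = 1968 / 16
w2 = 123 RPM

123 RPM


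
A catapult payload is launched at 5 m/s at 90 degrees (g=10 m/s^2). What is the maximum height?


Given: v0 = 5 m/s, theta = 90 deg, g = 10 m/s^2
sin^2(90) = 1
Using H = v0^2 * sin^2(theta) / (2*g)
H = 5^2 * 1 / (2*10)
H = 25 * 1 / 20
H = 25 / 20
H = 5/4 m

5/4 m


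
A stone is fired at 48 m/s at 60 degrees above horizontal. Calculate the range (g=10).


Given: v0 = 48 m/s, theta = 60 deg, g = 10 m/s^2
sin(2*60) = sin(120) = sqrt(3)/2
Using R = v0^2 * sin(2*theta) / g
R = 48^2 * (sqrt(3)/2) / 10
R = 2304 * sqrt(3) / 20
R = 576/5*sqrt(3) m

576/5*sqrt(3) m


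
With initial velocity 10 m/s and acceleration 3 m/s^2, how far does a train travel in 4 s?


Given: v0 = 10 m/s, a = 3 m/s^2, t = 4 s
Using s = v0*t + (1/2)*a*t^2
s = 10*4 + (1/2)*3*4^2
s = 40 + (1/2)*48
s = 40 + 24
s = 64

64 m


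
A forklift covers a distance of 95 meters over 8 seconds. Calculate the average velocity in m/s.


Given: distance d = 95 m, time t = 8 s
Using v = d / t
v = 95 / 8
v = 95/8 m/s

95/8 m/s


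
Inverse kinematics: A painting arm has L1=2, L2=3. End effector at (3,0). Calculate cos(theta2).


Given: L1 = 2, L2 = 3, target (x, y) = (3, 0)
Using cos(theta2) = (x^2 + y^2 - L1^2 - L2^2) / (2*L1*L2)
x^2 + y^2 = 3^2 + 0 = 9
L1^2 + L2^2 = 4 + 9 = 13
Numerator = 9 - 13 = -4
Denominator = 2*2*3 = 12
cos(theta2) = -4/12 = -1/3

-1/3


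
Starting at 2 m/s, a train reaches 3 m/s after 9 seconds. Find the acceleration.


Given: initial velocity v0 = 2 m/s, final velocity v = 3 m/s, time t = 9 s
Using a = (v - v0) / t
a = (3 - 2) / 9
a = 1 / 9
a = 1/9 m/s^2

1/9 m/s^2


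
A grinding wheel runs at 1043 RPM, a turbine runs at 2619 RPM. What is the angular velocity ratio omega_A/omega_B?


Given: RPM_A = 1043, RPM_B = 2619
omega = 2*pi*RPM/60, so omega_A/omega_B = RPM_A / RPM_B
omega_A/omega_B = 1043 / 2619
omega_A/omega_B = 1043/2619

1043/2619


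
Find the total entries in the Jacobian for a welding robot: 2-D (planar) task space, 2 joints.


Given: task space dimension = 2, joints = 2
Jacobian is a 2 x 2 matrix
Total entries = rows * columns
Total = 2 * 2
Total = 4

4


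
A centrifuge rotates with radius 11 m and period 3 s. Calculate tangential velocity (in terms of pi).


Given: radius r = 11 m, period T = 3 s
Using v = 2*pi*r / T
v = 2*pi*11 / 3
v = 22*pi / 3
v = 22/3*pi m/s

22/3*pi m/s


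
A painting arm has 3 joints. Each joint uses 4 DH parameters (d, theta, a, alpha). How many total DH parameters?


Given: 3 joints, 4 DH parameters per joint (d, theta, a, alpha)
Total DH parameters = number_of_joints * 4
Total = 3 * 4
Total = 12

12


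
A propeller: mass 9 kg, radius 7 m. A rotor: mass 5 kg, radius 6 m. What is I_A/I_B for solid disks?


Given: M1=9 kg, R1=7 m, M2=5 kg, R2=6 m
For a disk: I = (1/2)*M*R^2, so I_A/I_B = (M1*R1^2)/(M2*R2^2)
M1*R1^2 = 9*49 = 441
M2*R2^2 = 5*36 = 180
I_A/I_B = 441/180 = 49/20

49/20


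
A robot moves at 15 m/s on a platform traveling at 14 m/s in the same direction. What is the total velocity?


Given: object velocity = 15 m/s, platform velocity = 14 m/s (same direction)
Using classical velocity addition: v_total = v_object + v_platform
v_total = 15 + 14
v_total = 29 m/s

29 m/s


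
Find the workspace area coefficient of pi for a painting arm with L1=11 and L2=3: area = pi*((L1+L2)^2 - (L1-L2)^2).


Given: L1 = 11, L2 = 3
(L1+L2)^2 = (14)^2 = 196
(L1-L2)^2 = (8)^2 = 64
Difference = 196 - 64 = 132
This equals 4*L1*L2 = 4*11*3 = 132
Workspace area = 132*pi

132


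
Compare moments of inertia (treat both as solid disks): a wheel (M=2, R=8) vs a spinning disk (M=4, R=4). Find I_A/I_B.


Given: M1=2 kg, R1=8 m, M2=4 kg, R2=4 m
For a disk: I = (1/2)*M*R^2, so I_A/I_B = (M1*R1^2)/(M2*R2^2)
M1*R1^2 = 2*64 = 128
M2*R2^2 = 4*16 = 64
I_A/I_B = 128/64 = 2

2


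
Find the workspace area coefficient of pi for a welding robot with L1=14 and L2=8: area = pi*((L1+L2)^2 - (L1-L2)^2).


Given: L1 = 14, L2 = 8
(L1+L2)^2 = (22)^2 = 484
(L1-L2)^2 = (6)^2 = 36
Difference = 484 - 36 = 448
This equals 4*L1*L2 = 4*14*8 = 448
Workspace area = 448*pi

448


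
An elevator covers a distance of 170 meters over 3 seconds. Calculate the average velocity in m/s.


Given: distance d = 170 m, time t = 3 s
Using v = d / t
v = 170 / 3
v = 170/3 m/s

170/3 m/s


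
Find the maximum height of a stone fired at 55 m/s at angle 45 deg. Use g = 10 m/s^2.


Given: v0 = 55 m/s, theta = 45 deg, g = 10 m/s^2
sin^2(45) = 1/2
Using H = v0^2 * sin^2(theta) / (2*g)
H = 55^2 * 1/2 / (2*10)
H = 3025 * 1/2 / 20
H = 3025/2 / 20
H = 605/8 m

605/8 m


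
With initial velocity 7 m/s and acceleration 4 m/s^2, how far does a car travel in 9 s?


Given: v0 = 7 m/s, a = 4 m/s^2, t = 9 s
Using s = v0*t + (1/2)*a*t^2
s = 7*9 + (1/2)*4*9^2
s = 63 + (1/2)*324
s = 63 + 162
s = 225

225 m


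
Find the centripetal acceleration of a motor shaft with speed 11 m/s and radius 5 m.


Given: v = 11 m/s, r = 5 m
Using a_c = v^2 / r
a_c = 11^2 / 5
a_c = 121 / 5
a_c = 121/5 m/s^2

121/5 m/s^2


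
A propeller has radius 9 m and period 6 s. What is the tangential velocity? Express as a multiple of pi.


Given: radius r = 9 m, period T = 6 s
Using v = 2*pi*r / T
v = 2*pi*9 / 6
v = 18*pi / 6
v = 3*pi m/s

3*pi m/s


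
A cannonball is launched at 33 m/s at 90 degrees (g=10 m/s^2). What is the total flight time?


Given: v0 = 33 m/s, theta = 90 deg, g = 10 m/s^2
sin(90) = 1
Using T = 2*v0*sin(theta) / g
T = 2*33*1 / 10
T = 66 / 10
T = 33/5 s

33/5 s


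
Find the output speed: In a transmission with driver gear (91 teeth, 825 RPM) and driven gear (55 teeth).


Given: N1 = 91 teeth, w1 = 825 RPM, N2 = 55 teeth
Using N1*w1 = N2*w2
w2 = N1*w1 / N2
w2 = 91*825 / 55
w2 = 75075 / 55
w2 = 1365 RPM

1365 RPM


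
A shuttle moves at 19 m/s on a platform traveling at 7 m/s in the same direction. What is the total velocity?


Given: object velocity = 19 m/s, platform velocity = 7 m/s (same direction)
Using classical velocity addition: v_total = v_object + v_platform
v_total = 19 + 7
v_total = 26 m/s

26 m/s


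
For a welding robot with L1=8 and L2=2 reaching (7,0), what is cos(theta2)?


Given: L1 = 8, L2 = 2, target (x, y) = (7, 0)
Using cos(theta2) = (x^2 + y^2 - L1^2 - L2^2) / (2*L1*L2)
x^2 + y^2 = 7^2 + 0 = 49
L1^2 + L2^2 = 64 + 4 = 68
Numerator = 49 - 68 = -19
Denominator = 2*8*2 = 32
cos(theta2) = -19/32 = -19/32

-19/32


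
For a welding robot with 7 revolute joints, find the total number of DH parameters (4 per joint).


Given: 7 joints, 4 DH parameters per joint (d, theta, a, alpha)
Total DH parameters = number_of_joints * 4
Total = 7 * 4
Total = 28

28


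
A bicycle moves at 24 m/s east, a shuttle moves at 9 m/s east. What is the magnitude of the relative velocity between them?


Given: v_A = 24 m/s east, v_B = 9 m/s east
Both move in the same direction; relative speed = |v_A - v_B|
|24 - 9| = |15|
= 15 m/s

15 m/s


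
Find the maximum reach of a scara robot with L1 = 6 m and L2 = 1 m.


Given: L1 = 6 m, L2 = 1 m
For a 2-link planar arm, max reach = L1 + L2 (fully extended)
Max reach = 6 + 1
Max reach = 7 m

7 m


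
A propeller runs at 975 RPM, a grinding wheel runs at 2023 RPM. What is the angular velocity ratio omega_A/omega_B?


Given: RPM_A = 975, RPM_B = 2023
omega = 2*pi*RPM/60, so omega_A/omega_B = RPM_A / RPM_B
omega_A/omega_B = 975 / 2023
omega_A/omega_B = 975/2023

975/2023


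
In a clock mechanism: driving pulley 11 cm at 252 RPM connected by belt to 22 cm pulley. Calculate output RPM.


Given: D1 = 11 cm, w1 = 252 RPM, D2 = 22 cm
Using D1*w1 = D2*w2
w2 = D1*w1 / D2
w2 = 11*252 / 22
w2 = 2772 / 22
w2 = 126 RPM

126 RPM


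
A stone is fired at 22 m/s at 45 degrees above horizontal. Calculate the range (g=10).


Given: v0 = 22 m/s, theta = 45 deg, g = 10 m/s^2
sin(2*45) = sin(90) = 1
Using R = v0^2 * sin(2*theta) / g
R = 22^2 * 1 / 10
R = 484 / 10
R = 242/5 m

242/5 m


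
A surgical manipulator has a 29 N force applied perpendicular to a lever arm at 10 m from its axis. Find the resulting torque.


Given: F = 29 N, r = 10 m, angle = 90 deg (perpendicular)
Using tau = F * r * sin(90)
sin(90) = 1
tau = 29 * 10 * 1
tau = 290 Nm

290 Nm


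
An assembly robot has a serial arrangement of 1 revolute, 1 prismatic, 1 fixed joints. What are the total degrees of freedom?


Given: serial robot with 1 revolute, 1 prismatic, 1 fixed joints
DOF contribution per joint type: revolute=1, prismatic=1, spherical=3, fixed=0
DOF = 1*1 + 1*1 + 1*0
DOF = 2

2


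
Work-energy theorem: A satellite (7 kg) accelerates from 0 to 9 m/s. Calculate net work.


Given: m = 7 kg, v0 = 0 m/s, v = 9 m/s
Using W = (1/2)*m*(v^2 - v0^2)
v^2 = 9^2 = 81
v0^2 = 0^2 = 0
v^2 - v0^2 = 81 - 0 = 81
W = (1/2)*7*81 = 567/2 J

567/2 J


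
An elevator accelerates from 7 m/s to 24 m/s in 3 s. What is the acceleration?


Given: initial velocity v0 = 7 m/s, final velocity v = 24 m/s, time t = 3 s
Using a = (v - v0) / t
a = (24 - 7) / 3
a = 17 / 3
a = 17/3 m/s^2

17/3 m/s^2


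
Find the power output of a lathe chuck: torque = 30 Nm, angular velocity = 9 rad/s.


Given: tau = 30 Nm, omega = 9 rad/s
Using P = tau * omega
P = 30 * 9
P = 270 W

270 W


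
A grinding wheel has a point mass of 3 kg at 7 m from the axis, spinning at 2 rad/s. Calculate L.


Given: m = 3 kg, r = 7 m, omega = 2 rad/s
For a point mass: I = m*r^2
I = 3*7^2 = 3*49 = 147
L = I*omega = 147*2
L = 294 kg*m^2/s

294 kg*m^2/s


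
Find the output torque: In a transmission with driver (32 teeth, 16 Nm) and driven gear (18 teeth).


Given: N1 = 32, N2 = 18, T1 = 16 Nm
Using T2/T1 = N2/N1
T2 = T1 * N2 / N1
T2 = 16 * 18 / 32
T2 = 288 / 32
T2 = 9 Nm

9 Nm


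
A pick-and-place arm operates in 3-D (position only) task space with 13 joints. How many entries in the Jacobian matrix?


Given: task space dimension = 3, joints = 13
Jacobian is a 3 x 13 matrix
Total entries = rows * columns
Total = 3 * 13
Total = 39

39


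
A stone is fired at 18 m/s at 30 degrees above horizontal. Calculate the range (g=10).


Given: v0 = 18 m/s, theta = 30 deg, g = 10 m/s^2
sin(2*30) = sin(60) = sqrt(3)/2
Using R = v0^2 * sin(2*theta) / g
R = 18^2 * (sqrt(3)/2) / 10
R = 324 * sqrt(3) / 20
R = 81/5*sqrt(3) m

81/5*sqrt(3) m


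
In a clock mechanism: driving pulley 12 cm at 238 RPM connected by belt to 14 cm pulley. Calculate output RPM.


Given: D1 = 12 cm, w1 = 238 RPM, D2 = 14 cm
Using D1*w1 = D2*w2
w2 = D1*w1 / D2
w2 = 12*238 / 14
w2 = 2856 / 14
w2 = 204 RPM

204 RPM


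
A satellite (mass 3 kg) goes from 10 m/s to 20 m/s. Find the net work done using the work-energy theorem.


Given: m = 3 kg, v0 = 10 m/s, v = 20 m/s
Using W = (1/2)*m*(v^2 - v0^2)
v^2 = 20^2 = 400
v0^2 = 10^2 = 100
v^2 - v0^2 = 400 - 100 = 300
W = (1/2)*3*300 = 450 J

450 J


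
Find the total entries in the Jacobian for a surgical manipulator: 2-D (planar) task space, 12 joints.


Given: task space dimension = 2, joints = 12
Jacobian is a 2 x 12 matrix
Total entries = rows * columns
Total = 2 * 12
Total = 24

24


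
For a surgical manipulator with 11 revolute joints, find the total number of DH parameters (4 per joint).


Given: 11 joints, 4 DH parameters per joint (d, theta, a, alpha)
Total DH parameters = number_of_joints * 4
Total = 11 * 4
Total = 44

44


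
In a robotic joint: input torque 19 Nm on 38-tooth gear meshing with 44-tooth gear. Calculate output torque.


Given: N1 = 38, N2 = 44, T1 = 19 Nm
Using T2/T1 = N2/N1
T2 = T1 * N2 / N1
T2 = 19 * 44 / 38
T2 = 836 / 38
T2 = 22 Nm

22 Nm


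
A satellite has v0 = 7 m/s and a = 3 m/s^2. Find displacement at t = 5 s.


Given: v0 = 7 m/s, a = 3 m/s^2, t = 5 s
Using s = v0*t + (1/2)*a*t^2
s = 7*5 + (1/2)*3*5^2
s = 35 + (1/2)*75
s = 35 + 75/2
s = 145/2

145/2 m


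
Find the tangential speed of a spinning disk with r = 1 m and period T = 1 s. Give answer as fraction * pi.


Given: radius r = 1 m, period T = 1 s
Using v = 2*pi*r / T
v = 2*pi*1 / 1
v = 2*pi / 1
v = 2*pi m/s

2*pi m/s


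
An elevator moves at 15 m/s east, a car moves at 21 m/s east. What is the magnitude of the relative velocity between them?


Given: v_A = 15 m/s east, v_B = 21 m/s east
Both move in the same direction; relative speed = |v_A - v_B|
|15 - 21| = |-6|
= 6 m/s

6 m/s


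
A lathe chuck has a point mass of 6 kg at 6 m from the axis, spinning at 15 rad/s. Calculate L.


Given: m = 6 kg, r = 6 m, omega = 15 rad/s
For a point mass: I = m*r^2
I = 6*6^2 = 6*36 = 216
L = I*omega = 216*15
L = 3240 kg*m^2/s

3240 kg*m^2/s


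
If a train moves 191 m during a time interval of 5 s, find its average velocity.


Given: distance d = 191 m, time t = 5 s
Using v = d / t
v = 191 / 5
v = 191/5 m/s

191/5 m/s


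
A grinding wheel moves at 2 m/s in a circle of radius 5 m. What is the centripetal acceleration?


Given: v = 2 m/s, r = 5 m
Using a_c = v^2 / r
a_c = 2^2 / 5
a_c = 4 / 5
a_c = 4/5 m/s^2

4/5 m/s^2


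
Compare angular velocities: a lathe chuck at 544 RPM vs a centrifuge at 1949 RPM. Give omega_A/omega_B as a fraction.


Given: RPM_A = 544, RPM_B = 1949
omega = 2*pi*RPM/60, so omega_A/omega_B = RPM_A / RPM_B
omega_A/omega_B = 544 / 1949
omega_A/omega_B = 544/1949

544/1949


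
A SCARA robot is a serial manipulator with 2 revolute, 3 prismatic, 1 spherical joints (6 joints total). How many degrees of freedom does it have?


Given: serial robot with 2 revolute, 3 prismatic, 1 spherical joints
DOF contribution per joint type: revolute=1, prismatic=1, spherical=3, fixed=0
DOF = 2*1 + 3*1 + 1*3
DOF = 8

8


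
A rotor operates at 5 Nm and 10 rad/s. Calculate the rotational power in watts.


Given: tau = 5 Nm, omega = 10 rad/s
Using P = tau * omega
P = 5 * 10
P = 50 W

50 W


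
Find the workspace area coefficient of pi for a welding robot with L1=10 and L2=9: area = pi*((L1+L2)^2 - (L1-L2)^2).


Given: L1 = 10, L2 = 9
(L1+L2)^2 = (19)^2 = 361
(L1-L2)^2 = (1)^2 = 1
Difference = 361 - 1 = 360
This equals 4*L1*L2 = 4*10*9 = 360
Workspace area = 360*pi

360


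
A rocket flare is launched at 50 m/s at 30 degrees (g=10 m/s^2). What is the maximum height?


Given: v0 = 50 m/s, theta = 30 deg, g = 10 m/s^2
sin^2(30) = 1/4
Using H = v0^2 * sin^2(theta) / (2*g)
H = 50^2 * 1/4 / (2*10)
H = 2500 * 1/4 / 20
H = 625 / 20
H = 125/4 m

125/4 m


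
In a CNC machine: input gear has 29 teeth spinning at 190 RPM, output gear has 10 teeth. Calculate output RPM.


Given: N1 = 29 teeth, w1 = 190 RPM, N2 = 10 teeth
Using N1*w1 = N2*w2
w2 = N1*w1 / N2
w2 = 29*190 / 10
w2 = 5510 / 10
w2 = 551 RPM

551 RPM


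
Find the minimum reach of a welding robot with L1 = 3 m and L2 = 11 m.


Given: L1 = 3 m, L2 = 11 m
For a 2-link planar arm, min reach = |L1 - L2| (second link folded back)
Min reach = |3 - 11|
Min reach = 8 m

8 m


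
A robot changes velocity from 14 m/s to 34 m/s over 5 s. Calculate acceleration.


Given: initial velocity v0 = 14 m/s, final velocity v = 34 m/s, time t = 5 s
Using a = (v - v0) / t
a = (34 - 14) / 5
a = 20 / 5
a = 4 m/s^2

4 m/s^2


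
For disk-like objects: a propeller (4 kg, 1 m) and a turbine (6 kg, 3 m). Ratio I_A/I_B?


Given: M1=4 kg, R1=1 m, M2=6 kg, R2=3 m
For a disk: I = (1/2)*M*R^2, so I_A/I_B = (M1*R1^2)/(M2*R2^2)
M1*R1^2 = 4*1 = 4
M2*R2^2 = 6*9 = 54
I_A/I_B = 4/54 = 2/27

2/27


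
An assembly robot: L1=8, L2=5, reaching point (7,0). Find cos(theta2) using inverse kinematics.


Given: L1 = 8, L2 = 5, target (x, y) = (7, 0)
Using cos(theta2) = (x^2 + y^2 - L1^2 - L2^2) / (2*L1*L2)
x^2 + y^2 = 7^2 + 0 = 49
L1^2 + L2^2 = 64 + 25 = 89
Numerator = 49 - 89 = -40
Denominator = 2*8*5 = 80
cos(theta2) = -40/80 = -1/2

-1/2


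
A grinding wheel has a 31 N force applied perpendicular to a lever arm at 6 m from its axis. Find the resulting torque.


Given: F = 31 N, r = 6 m, angle = 90 deg (perpendicular)
Using tau = F * r * sin(90)
sin(90) = 1
tau = 31 * 6 * 1
tau = 186 Nm

186 Nm


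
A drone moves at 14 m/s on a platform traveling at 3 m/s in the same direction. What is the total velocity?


Given: object velocity = 14 m/s, platform velocity = 3 m/s (same direction)
Using classical velocity addition: v_total = v_object + v_platform
v_total = 14 + 3
v_total = 17 m/s

17 m/s


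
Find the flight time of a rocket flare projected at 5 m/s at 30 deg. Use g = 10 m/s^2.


Given: v0 = 5 m/s, theta = 30 deg, g = 10 m/s^2
sin(30) = 1/2
Using T = 2*v0*sin(theta) / g
T = 2*5*1/2 / 10
T = 5 / 10
T = 1/2 s

1/2 s


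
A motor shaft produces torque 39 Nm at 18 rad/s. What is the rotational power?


Given: tau = 39 Nm, omega = 18 rad/s
Using P = tau * omega
P = 39 * 18
P = 702 W

702 W


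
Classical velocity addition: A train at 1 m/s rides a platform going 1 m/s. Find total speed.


Given: object velocity = 1 m/s, platform velocity = 1 m/s (same direction)
Using classical velocity addition: v_total = v_object + v_platform
v_total = 1 + 1
v_total = 2 m/s

2 m/s


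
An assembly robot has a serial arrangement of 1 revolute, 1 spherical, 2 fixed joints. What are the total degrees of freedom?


Given: serial robot with 1 revolute, 1 spherical, 2 fixed joints
DOF contribution per joint type: revolute=1, prismatic=1, spherical=3, fixed=0
DOF = 1*1 + 1*3 + 2*0
DOF = 4

4


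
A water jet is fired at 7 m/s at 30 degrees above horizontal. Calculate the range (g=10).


Given: v0 = 7 m/s, theta = 30 deg, g = 10 m/s^2
sin(2*30) = sin(60) = sqrt(3)/2
Using R = v0^2 * sin(2*theta) / g
R = 7^2 * (sqrt(3)/2) / 10
R = 49 * sqrt(3) / 20
R = 49/20*sqrt(3) m

49/20*sqrt(3) m


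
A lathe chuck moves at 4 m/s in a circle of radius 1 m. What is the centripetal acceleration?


Given: v = 4 m/s, r = 1 m
Using a_c = v^2 / r
a_c = 4^2 / 1
a_c = 16 / 1
a_c = 16 m/s^2

16 m/s^2


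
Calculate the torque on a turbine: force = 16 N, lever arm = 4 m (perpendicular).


Given: F = 16 N, r = 4 m, angle = 90 deg (perpendicular)
Using tau = F * r * sin(90)
sin(90) = 1
tau = 16 * 4 * 1
tau = 64 Nm

64 Nm


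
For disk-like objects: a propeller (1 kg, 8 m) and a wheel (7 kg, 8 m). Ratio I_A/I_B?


Given: M1=1 kg, R1=8 m, M2=7 kg, R2=8 m
For a disk: I = (1/2)*M*R^2, so I_A/I_B = (M1*R1^2)/(M2*R2^2)
M1*R1^2 = 1*64 = 64
M2*R2^2 = 7*64 = 448
I_A/I_B = 64/448 = 1/7

1/7


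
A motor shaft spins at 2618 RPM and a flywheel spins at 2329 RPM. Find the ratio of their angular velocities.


Given: RPM_A = 2618, RPM_B = 2329
omega = 2*pi*RPM/60, so omega_A/omega_B = RPM_A / RPM_B
omega_A/omega_B = 2618 / 2329
omega_A/omega_B = 154/137

154/137


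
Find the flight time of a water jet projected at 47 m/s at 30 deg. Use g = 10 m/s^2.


Given: v0 = 47 m/s, theta = 30 deg, g = 10 m/s^2
sin(30) = 1/2
Using T = 2*v0*sin(theta) / g
T = 2*47*1/2 / 10
T = 47 / 10
T = 47/10 s

47/10 s


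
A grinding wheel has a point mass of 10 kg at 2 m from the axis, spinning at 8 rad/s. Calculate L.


Given: m = 10 kg, r = 2 m, omega = 8 rad/s
For a point mass: I = m*r^2
I = 10*2^2 = 10*4 = 40
L = I*omega = 40*8
L = 320 kg*m^2/s

320 kg*m^2/s


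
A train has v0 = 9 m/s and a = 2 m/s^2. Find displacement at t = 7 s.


Given: v0 = 9 m/s, a = 2 m/s^2, t = 7 s
Using s = v0*t + (1/2)*a*t^2
s = 9*7 + (1/2)*2*7^2
s = 63 + (1/2)*98
s = 63 + 49
s = 112

112 m


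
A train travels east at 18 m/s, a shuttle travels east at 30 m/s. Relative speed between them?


Given: v_A = 18 m/s east, v_B = 30 m/s east
Both move in the same direction; relative speed = |v_A - v_B|
|18 - 30| = |-12|
= 12 m/s

12 m/s


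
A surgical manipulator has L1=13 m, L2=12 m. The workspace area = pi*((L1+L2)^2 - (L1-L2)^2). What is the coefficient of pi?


Given: L1 = 13, L2 = 12
(L1+L2)^2 = (25)^2 = 625
(L1-L2)^2 = (1)^2 = 1
Difference = 625 - 1 = 624
This equals 4*L1*L2 = 4*13*12 = 624
Workspace area = 624*pi

624


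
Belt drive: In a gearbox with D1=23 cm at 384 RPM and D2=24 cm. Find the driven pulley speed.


Given: D1 = 23 cm, w1 = 384 RPM, D2 = 24 cm
Using D1*w1 = D2*w2
w2 = D1*w1 / D2
w2 = 23*384 / 24
w2 = 8832 / 24
w2 = 368 RPM

368 RPM


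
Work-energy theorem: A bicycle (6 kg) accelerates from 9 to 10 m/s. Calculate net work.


Given: m = 6 kg, v0 = 9 m/s, v = 10 m/s
Using W = (1/2)*m*(v^2 - v0^2)
v^2 = 10^2 = 100
v0^2 = 9^2 = 81
v^2 - v0^2 = 100 - 81 = 19
W = (1/2)*6*19 = 57 J

57 J


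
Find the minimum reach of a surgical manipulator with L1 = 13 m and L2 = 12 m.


Given: L1 = 13 m, L2 = 12 m
For a 2-link planar arm, min reach = |L1 - L2| (second link folded back)
Min reach = |13 - 12|
Min reach = 1 m

1 m


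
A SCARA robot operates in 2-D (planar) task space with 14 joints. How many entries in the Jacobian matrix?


Given: task space dimension = 2, joints = 14
Jacobian is a 2 x 14 matrix
Total entries = rows * columns
Total = 2 * 14
Total = 28

28


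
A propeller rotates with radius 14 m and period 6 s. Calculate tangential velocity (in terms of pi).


Given: radius r = 14 m, period T = 6 s
Using v = 2*pi*r / T
v = 2*pi*14 / 6
v = 28*pi / 6
v = 14/3*pi m/s

14/3*pi m/s


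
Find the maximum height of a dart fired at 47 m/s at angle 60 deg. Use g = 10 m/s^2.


Given: v0 = 47 m/s, theta = 60 deg, g = 10 m/s^2
sin^2(60) = 3/4
Using H = v0^2 * sin^2(theta) / (2*g)
H = 47^2 * 3/4 / (2*10)
H = 2209 * 3/4 / 20
H = 6627/4 / 20
H = 6627/80 m

6627/80 m


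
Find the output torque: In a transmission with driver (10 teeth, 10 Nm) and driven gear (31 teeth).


Given: N1 = 10, N2 = 31, T1 = 10 Nm
Using T2/T1 = N2/N1
T2 = T1 * N2 / N1
T2 = 10 * 31 / 10
T2 = 310 / 10
T2 = 31 Nm

31 Nm


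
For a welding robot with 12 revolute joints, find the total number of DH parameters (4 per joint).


Given: 12 joints, 4 DH parameters per joint (d, theta, a, alpha)
Total DH parameters = number_of_joints * 4
Total = 12 * 4
Total = 48

48


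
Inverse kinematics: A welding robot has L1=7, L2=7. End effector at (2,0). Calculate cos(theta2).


Given: L1 = 7, L2 = 7, target (x, y) = (2, 0)
Using cos(theta2) = (x^2 + y^2 - L1^2 - L2^2) / (2*L1*L2)
x^2 + y^2 = 2^2 + 0 = 4
L1^2 + L2^2 = 49 + 49 = 98
Numerator = 4 - 98 = -94
Denominator = 2*7*7 = 98
cos(theta2) = -94/98 = -47/49

-47/49


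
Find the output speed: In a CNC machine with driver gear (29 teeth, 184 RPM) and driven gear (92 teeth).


Given: N1 = 29 teeth, w1 = 184 RPM, N2 = 92 teeth
Using N1*w1 = N2*w2
w2 = N1*w1 / N2
w2 = 29*184 / 92
w2 = 5336 / 92
w2 = 58 RPM

58 RPM


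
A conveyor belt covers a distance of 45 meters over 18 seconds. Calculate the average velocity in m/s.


Given: distance d = 45 m, time t = 18 s
Using v = d / t
v = 45 / 18
v = 5/2 m/s

5/2 m/s


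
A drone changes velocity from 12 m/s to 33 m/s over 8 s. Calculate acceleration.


Given: initial velocity v0 = 12 m/s, final velocity v = 33 m/s, time t = 8 s
Using a = (v - v0) / t
a = (33 - 12) / 8
a = 21 / 8
a = 21/8 m/s^2

21/8 m/s^2


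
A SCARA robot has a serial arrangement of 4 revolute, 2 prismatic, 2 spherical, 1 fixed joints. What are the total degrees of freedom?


Given: serial robot with 4 revolute, 2 prismatic, 2 spherical, 1 fixed joints
DOF contribution per joint type: revolute=1, prismatic=1, spherical=3, fixed=0
DOF = 4*1 + 2*1 + 2*3 + 1*0
DOF = 12

12


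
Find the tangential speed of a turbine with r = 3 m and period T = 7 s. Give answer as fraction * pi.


Given: radius r = 3 m, period T = 7 s
Using v = 2*pi*r / T
v = 2*pi*3 / 7
v = 6*pi / 7
v = 6/7*pi m/s

6/7*pi m/s


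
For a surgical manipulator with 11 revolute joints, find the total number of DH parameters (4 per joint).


Given: 11 joints, 4 DH parameters per joint (d, theta, a, alpha)
Total DH parameters = number_of_joints * 4
Total = 11 * 4
Total = 44

44


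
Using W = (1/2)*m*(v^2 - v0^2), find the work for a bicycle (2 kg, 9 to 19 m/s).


Given: m = 2 kg, v0 = 9 m/s, v = 19 m/s
Using W = (1/2)*m*(v^2 - v0^2)
v^2 = 19^2 = 361
v0^2 = 9^2 = 81
v^2 - v0^2 = 361 - 81 = 280
W = (1/2)*2*280 = 280 J

280 J


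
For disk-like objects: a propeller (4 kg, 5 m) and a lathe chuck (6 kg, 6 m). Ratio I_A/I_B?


Given: M1=4 kg, R1=5 m, M2=6 kg, R2=6 m
For a disk: I = (1/2)*M*R^2, so I_A/I_B = (M1*R1^2)/(M2*R2^2)
M1*R1^2 = 4*25 = 100
M2*R2^2 = 6*36 = 216
I_A/I_B = 100/216 = 25/54

25/54


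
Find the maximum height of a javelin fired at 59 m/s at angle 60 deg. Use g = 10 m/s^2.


Given: v0 = 59 m/s, theta = 60 deg, g = 10 m/s^2
sin^2(60) = 3/4
Using H = v0^2 * sin^2(theta) / (2*g)
H = 59^2 * 3/4 / (2*10)
H = 3481 * 3/4 / 20
H = 10443/4 / 20
H = 10443/80 m

10443/80 m


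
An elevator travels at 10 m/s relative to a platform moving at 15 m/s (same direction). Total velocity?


Given: object velocity = 10 m/s, platform velocity = 15 m/s (same direction)
Using classical velocity addition: v_total = v_object + v_platform
v_total = 10 + 15
v_total = 25 m/s

25 m/s


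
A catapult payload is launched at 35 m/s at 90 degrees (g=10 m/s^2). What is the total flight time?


Given: v0 = 35 m/s, theta = 90 deg, g = 10 m/s^2
sin(90) = 1
Using T = 2*v0*sin(theta) / g
T = 2*35*1 / 10
T = 70 / 10
T = 7 s

7 s


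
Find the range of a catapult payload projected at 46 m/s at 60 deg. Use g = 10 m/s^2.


Given: v0 = 46 m/s, theta = 60 deg, g = 10 m/s^2
sin(2*60) = sin(120) = sqrt(3)/2
Using R = v0^2 * sin(2*theta) / g
R = 46^2 * (sqrt(3)/2) / 10
R = 2116 * sqrt(3) / 20
R = 529/5*sqrt(3) m

529/5*sqrt(3) m
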